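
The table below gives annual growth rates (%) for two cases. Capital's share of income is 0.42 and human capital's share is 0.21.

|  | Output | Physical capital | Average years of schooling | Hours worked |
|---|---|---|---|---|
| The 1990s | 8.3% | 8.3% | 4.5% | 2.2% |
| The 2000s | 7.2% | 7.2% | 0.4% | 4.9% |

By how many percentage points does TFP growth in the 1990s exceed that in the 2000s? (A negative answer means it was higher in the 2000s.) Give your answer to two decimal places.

Labor's share = 1 − 0.42 − 0.21 = 0.37.
The 1990s: TFP = 8.3 − 3.486 − 0.945 − 0.814 = 3.055%.
The 2000s: TFP = 7.2 − 3.024 − 0.084 − 1.813 = 2.279%.
Difference = 3.055 − (2.279) = 0.776 pp.

0.78 percentage points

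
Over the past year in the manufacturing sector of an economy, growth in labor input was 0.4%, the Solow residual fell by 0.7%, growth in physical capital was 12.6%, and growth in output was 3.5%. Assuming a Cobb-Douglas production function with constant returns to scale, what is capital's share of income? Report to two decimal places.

Capital's share of income is 0.31.

gY = gA + α·gK + (1−α)·gL, so gY − gA − gL = α(gK − gL).
3.5 + 0.7 − 0.4 = α × (12.6 − 0.4).
3.8 = 12.2 α, so α = 0.3115.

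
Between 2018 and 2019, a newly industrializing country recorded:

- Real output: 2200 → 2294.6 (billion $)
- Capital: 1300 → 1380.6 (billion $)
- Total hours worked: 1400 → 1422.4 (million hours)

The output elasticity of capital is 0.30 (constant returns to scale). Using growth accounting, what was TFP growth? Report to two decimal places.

1.32%

Real output growth = (2294.6 − 2200) / 2200 = 4.3%.
Capital growth = (1380.6 − 1300) / 1300 = 6.2%.
Total hours worked growth = (1422.4 − 1400) / 1400 = 1.6%.
Labor's share = 1 − 0.3 = 0.7.
Capital: 0.3 × 6.2 = 1.86 pp.
Total hours worked: 0.7 × 1.6 = 1.12 pp.
TFP growth = 4.3 − 2.98 = 1.32%.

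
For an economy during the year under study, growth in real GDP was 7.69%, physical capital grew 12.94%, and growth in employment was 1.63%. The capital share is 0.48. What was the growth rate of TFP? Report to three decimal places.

Labor's share = 1 − 0.48 = 0.52.
Physical capital: 0.48 × 12.94 = 6.2112 pp.
Employment: 0.52 × 1.63 = 0.8476 pp.
TFP growth = 7.69 − 7.0588 = 0.6312%.

0.631%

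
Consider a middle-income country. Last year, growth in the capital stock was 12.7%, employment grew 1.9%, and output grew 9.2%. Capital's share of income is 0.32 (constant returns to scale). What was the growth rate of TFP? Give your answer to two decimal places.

Labor's share = 1 − 0.32 = 0.68.
The capital stock: 0.32 × 12.7 = 4.064 pp.
Employment: 0.68 × 1.9 = 1.292 pp.
TFP growth = 9.2 − 5.356 = 3.844%.

TFP grew 3.84%.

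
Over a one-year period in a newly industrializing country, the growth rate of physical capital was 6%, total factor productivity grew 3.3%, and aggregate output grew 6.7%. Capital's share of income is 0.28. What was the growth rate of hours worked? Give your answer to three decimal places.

2.389%

Labor's share = 1 − 0.28 = 0.72.
gY = gA + 0.28×6 + 0.72×g.
0.72×g = 6.7 − 3.3 − 1.68 = 1.72.
g = 1.72 / 0.72 = 2.38889%.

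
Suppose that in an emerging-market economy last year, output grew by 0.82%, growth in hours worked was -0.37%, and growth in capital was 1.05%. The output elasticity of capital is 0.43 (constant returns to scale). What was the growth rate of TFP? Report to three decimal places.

TFP growth was 0.579%.

Labor's share = 1 − 0.43 = 0.57.
Capital: 0.43 × 1.05 = 0.4515 pp.
Hours worked: 0.57 × (-0.37) = -0.2109 pp.
TFP growth = 0.82 − 0.2406 = 0.5794%.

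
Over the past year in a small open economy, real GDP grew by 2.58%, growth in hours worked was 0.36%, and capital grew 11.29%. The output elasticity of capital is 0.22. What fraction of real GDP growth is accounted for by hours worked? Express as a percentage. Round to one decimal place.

10.9%

Labor's share = 1 − 0.22 = 0.78.
Hours worked contributed 0.78 × 0.36 = 0.2808 pp.
Share of growth = 0.2808 / 2.58 × 100 = 10.884%.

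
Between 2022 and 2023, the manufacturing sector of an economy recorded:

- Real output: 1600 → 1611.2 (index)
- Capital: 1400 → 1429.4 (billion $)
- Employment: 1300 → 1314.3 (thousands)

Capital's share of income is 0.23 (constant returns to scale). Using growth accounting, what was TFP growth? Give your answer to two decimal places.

-0.63%

Real output growth = (1611.2 − 1600) / 1600 = 0.7%.
Capital growth = (1429.4 − 1400) / 1400 = 2.1%.
Employment growth = (1314.3 − 1300) / 1300 = 1.1%.
Labor's share = 1 − 0.23 = 0.77.
Capital: 0.23 × 2.1 = 0.483 pp.
Employment: 0.77 × 1.1 = 0.847 pp.
TFP growth = 0.7 − 1.33 = -0.63%.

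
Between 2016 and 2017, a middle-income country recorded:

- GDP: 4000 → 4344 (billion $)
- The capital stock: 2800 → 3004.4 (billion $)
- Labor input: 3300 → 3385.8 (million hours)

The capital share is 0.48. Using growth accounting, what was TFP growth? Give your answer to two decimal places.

TFP growth was 3.74%.

GDP growth = (4344 − 4000) / 4000 = 8.6%.
The capital stock growth = (3004.4 − 2800) / 2800 = 7.3%.
Labor input growth = (3385.8 − 3300) / 3300 = 2.6%.
Labor's share = 1 − 0.48 = 0.52.
The capital stock: 0.48 × 7.3 = 3.504 pp.
Labor input: 0.52 × 2.6 = 1.352 pp.
TFP growth = 8.6 − 4.856 = 3.744%.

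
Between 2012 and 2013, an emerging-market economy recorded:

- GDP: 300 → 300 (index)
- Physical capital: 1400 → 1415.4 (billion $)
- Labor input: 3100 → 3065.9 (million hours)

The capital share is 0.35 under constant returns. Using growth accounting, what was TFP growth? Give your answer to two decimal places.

GDP growth = (300 − 300) / 300 = 0%.
Physical capital growth = (1415.4 − 1400) / 1400 = 1.1%.
Labor input growth = (3065.9 − 3100) / 3100 = -1.1%.
Labor's share = 1 − 0.35 = 0.65.
Physical capital: 0.35 × 1.1 = 0.385 pp.
Labor input: 0.65 × (-1.1) = -0.715 pp.
TFP growth = 0 + 0.33 = 0.33%.

0.33%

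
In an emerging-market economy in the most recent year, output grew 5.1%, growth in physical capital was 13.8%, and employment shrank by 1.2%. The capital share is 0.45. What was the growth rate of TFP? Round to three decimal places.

Labor's share = 1 − 0.45 = 0.55.
Physical capital: 0.45 × 13.8 = 6.21 pp.
Employment: 0.55 × (-1.2) = -0.66 pp.
TFP growth = 5.1 − 5.55 = -0.45%.

-0.450%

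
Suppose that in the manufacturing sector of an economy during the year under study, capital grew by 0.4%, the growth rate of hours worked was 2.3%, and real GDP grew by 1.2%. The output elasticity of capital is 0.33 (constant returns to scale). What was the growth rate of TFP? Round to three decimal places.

Labor's share = 1 − 0.33 = 0.67.
Capital: 0.33 × 0.4 = 0.132 pp.
Hours worked: 0.67 × 2.3 = 1.541 pp.
TFP growth = 1.2 − 1.673 = -0.473%.

-0.473%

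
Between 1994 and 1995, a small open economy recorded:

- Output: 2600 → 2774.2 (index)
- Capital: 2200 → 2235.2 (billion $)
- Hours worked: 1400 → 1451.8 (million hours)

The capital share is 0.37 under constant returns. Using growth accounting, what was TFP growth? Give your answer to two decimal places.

Output growth = (2774.2 − 2600) / 2600 = 6.7%.
Capital growth = (2235.2 − 2200) / 2200 = 1.6%.
Hours worked growth = (1451.8 − 1400) / 1400 = 3.7%.
Labor's share = 1 − 0.37 = 0.63.
Capital: 0.37 × 1.6 = 0.592 pp.
Hours worked: 0.63 × 3.7 = 2.331 pp.
TFP growth = 6.7 − 2.923 = 3.777%.

3.78%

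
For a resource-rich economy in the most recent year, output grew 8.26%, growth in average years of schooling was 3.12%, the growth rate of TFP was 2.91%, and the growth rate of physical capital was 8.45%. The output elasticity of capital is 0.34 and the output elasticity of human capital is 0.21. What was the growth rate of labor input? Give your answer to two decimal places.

4.05%

Labor's share = 1 − 0.34 − 0.21 = 0.45.
gY = gA + 0.34×8.45 + 0.21×3.12 + 0.45×g.
0.45×g = 8.26 − 2.91 − 3.5282 = 1.8218.
g = 1.8218 / 0.45 = 4.0484%.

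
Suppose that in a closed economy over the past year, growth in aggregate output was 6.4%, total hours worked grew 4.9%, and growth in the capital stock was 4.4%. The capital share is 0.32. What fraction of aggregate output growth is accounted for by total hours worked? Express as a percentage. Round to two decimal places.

52.06%

Labor's share = 1 − 0.32 = 0.68.
Total hours worked contributed 0.68 × 4.9 = 3.332 pp.
Share of growth = 3.332 / 6.4 × 100 = 52.0625%.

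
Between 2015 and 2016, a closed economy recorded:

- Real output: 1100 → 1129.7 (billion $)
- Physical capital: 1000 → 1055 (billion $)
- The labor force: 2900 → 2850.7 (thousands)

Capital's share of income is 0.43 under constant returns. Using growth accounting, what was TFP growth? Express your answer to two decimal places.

1.30%

Real output growth = (1129.7 − 1100) / 1100 = 2.7%.
Physical capital growth = (1055 − 1000) / 1000 = 5.5%.
The labor force growth = (2850.7 − 2900) / 2900 = -1.7%.
Labor's share = 1 − 0.43 = 0.57.
Physical capital: 0.43 × 5.5 = 2.365 pp.
The labor force: 0.57 × (-1.7) = -0.969 pp.
TFP growth = 2.7 − 1.396 = 1.304%.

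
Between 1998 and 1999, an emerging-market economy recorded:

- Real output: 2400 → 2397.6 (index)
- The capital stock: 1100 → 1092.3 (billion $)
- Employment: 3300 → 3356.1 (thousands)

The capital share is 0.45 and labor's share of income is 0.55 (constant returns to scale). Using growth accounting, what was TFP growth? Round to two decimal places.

-0.72%

Real output growth = (2397.6 − 2400) / 2400 = -0.1%.
The capital stock growth = (1092.3 − 1100) / 1100 = -0.7%.
Employment growth = (3356.1 − 3300) / 3300 = 1.7%.
Labor's share = 1 − 0.45 = 0.55.
The capital stock: 0.45 × (-0.7) = -0.315 pp.
Employment: 0.55 × 1.7 = 0.935 pp.
TFP growth = -0.1 − 0.62 = -0.72%.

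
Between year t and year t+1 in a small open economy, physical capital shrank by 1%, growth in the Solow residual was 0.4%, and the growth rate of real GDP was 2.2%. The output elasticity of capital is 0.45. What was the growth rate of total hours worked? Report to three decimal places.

Labor's share = 1 − 0.45 = 0.55.
gY = gA + 0.45×(-1) + 0.55×g.
0.55×g = 2.2 − 0.4 + 0.45 = 2.25.
g = 2.25 / 0.55 = 4.09091%.

4.091%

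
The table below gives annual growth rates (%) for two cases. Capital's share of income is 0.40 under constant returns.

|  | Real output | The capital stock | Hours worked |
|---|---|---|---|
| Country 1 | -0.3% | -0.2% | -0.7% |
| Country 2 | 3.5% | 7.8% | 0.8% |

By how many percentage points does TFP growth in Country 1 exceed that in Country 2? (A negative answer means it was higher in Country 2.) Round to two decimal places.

0.30 percentage points

Labor's share = 1 − 0.4 = 0.6.
Country 1: TFP = -0.3 + 0.08 + 0.42 = 0.2%.
Country 2: TFP = 3.5 − 3.12 − 0.48 = -0.1%.
Difference = 0.2 − (-0.1) = 0.3 pp.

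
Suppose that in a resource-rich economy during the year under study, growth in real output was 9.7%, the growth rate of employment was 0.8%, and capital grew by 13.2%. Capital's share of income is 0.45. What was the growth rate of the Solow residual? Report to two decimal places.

3.32%

Labor's share = 1 − 0.45 = 0.55.
Capital: 0.45 × 13.2 = 5.94 pp.
Employment: 0.55 × 0.8 = 0.44 pp.
TFP growth = 9.7 − 6.38 = 3.32%.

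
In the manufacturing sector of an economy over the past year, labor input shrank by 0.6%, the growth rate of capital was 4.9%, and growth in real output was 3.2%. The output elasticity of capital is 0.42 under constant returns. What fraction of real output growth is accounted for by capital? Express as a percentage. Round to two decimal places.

Capital contributed 0.42 × 4.9 = 2.058 pp.
Share of growth = 2.058 / 3.2 × 100 = 64.3125%.

Capital accounted for 64.31% of growth.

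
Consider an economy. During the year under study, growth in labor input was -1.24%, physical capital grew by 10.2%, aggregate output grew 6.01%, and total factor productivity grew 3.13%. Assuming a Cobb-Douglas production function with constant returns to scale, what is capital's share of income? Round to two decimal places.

0.36

gY = gA + α·gK + (1−α)·gL, so gY − gA − gL = α(gK − gL).
6.01 − 3.13 + 1.24 = α × (10.2 − (-1.24)).
4.12 = 11.44 α, so α = 0.3601.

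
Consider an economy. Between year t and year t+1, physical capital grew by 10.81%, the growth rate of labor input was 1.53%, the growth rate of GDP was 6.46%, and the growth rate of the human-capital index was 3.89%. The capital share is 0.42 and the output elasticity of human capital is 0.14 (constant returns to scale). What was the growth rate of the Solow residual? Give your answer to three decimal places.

0.702%

Labor's share = 1 − 0.42 − 0.14 = 0.44.
Physical capital: 0.42 × 10.81 = 4.5402 pp.
The human-capital index: 0.14 × 3.89 = 0.5446 pp.
Labor input: 0.44 × 1.53 = 0.6732 pp.
TFP growth = 6.46 − 5.758 = 0.702%.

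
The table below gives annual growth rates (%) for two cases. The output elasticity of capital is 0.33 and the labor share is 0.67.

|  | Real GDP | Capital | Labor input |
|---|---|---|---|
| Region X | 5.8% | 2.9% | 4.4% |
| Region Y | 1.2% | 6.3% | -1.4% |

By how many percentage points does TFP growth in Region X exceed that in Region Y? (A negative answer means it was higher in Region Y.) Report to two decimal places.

Labor's share = 1 − 0.33 = 0.67.
Region X: TFP = 5.8 − 0.957 − 2.948 = 1.895%.
Region Y: TFP = 1.2 − 2.079 + 0.938 = 0.059%.
Difference = 1.895 − (0.059) = 1.836 pp.

1.84 percentage points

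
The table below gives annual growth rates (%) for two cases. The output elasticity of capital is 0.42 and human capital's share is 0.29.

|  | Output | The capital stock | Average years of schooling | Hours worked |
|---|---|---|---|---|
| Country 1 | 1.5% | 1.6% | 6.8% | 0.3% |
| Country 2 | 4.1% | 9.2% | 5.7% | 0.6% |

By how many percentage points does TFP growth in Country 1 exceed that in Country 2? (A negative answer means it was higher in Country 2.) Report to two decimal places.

Labor's share = 1 − 0.42 − 0.29 = 0.29.
Country 1: TFP = 1.5 − 0.672 − 1.972 − 0.087 = -1.231%.
Country 2: TFP = 4.1 − 3.864 − 1.653 − 0.174 = -1.591%.
Difference = -1.231 − (-1.591) = 0.36 pp.

0.36 percentage points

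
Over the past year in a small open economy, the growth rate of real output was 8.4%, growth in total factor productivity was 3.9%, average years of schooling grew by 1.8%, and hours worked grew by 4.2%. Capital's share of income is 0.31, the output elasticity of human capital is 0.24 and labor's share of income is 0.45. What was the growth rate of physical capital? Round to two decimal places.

Labor's share = 1 − 0.31 − 0.24 = 0.45.
gY = gA + 0.24×1.8 + 0.45×4.2 + 0.31×g.
0.31×g = 8.4 − 3.9 − 2.322 = 2.178.
g = 2.178 / 0.31 = 7.0258%.

7.03%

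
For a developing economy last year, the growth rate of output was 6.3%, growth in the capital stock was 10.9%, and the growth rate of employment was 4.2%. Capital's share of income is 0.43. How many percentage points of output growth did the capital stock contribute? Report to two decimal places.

Contribution = share × growth = 0.43 × 10.9 = 4.687 pp.

4.69 percentage points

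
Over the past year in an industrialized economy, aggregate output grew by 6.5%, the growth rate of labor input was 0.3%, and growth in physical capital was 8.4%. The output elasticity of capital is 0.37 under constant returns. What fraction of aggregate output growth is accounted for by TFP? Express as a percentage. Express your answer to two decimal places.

TFP accounted for 49.28% of growth.

Labor's share = 1 − 0.37 = 0.63.
Physical capital: 0.37 × 8.4 = 3.108 pp.
Labor input: 0.63 × 0.3 = 0.189 pp.
TFP growth = 6.5 − 3.297 = 3.203%.
TFP share of growth = 3.203 / 6.5 × 100 = 49.2769%.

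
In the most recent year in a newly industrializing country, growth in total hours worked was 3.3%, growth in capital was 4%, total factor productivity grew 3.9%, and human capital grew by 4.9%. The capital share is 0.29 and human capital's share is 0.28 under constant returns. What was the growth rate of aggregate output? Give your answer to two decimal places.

Aggregate output growth was 7.85%.

Labor's share = 1 − 0.29 − 0.28 = 0.43.
Capital: 0.29 × 4 = 1.16 pp.
Human capital: 0.28 × 4.9 = 1.372 pp.
Total hours worked: 0.43 × 3.3 = 1.419 pp.
Output growth = 3.9 + 3.951 = 7.851%.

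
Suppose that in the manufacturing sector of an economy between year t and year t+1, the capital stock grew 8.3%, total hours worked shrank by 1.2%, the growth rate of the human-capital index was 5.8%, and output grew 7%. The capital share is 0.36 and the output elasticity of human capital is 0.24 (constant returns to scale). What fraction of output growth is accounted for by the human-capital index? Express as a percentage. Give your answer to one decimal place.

The human-capital index contributed 0.24 × 5.8 = 1.392 pp.
Share of growth = 1.392 / 7 × 100 = 19.886%.

19.9%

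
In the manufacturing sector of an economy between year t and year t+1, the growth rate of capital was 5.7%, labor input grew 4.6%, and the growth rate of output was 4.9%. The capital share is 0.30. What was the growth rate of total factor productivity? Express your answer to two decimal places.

-0.03%

Labor's share = 1 − 0.3 = 0.7.
Capital: 0.3 × 5.7 = 1.71 pp.
Labor input: 0.7 × 4.6 = 3.22 pp.
TFP growth = 4.9 − 4.93 = -0.03%.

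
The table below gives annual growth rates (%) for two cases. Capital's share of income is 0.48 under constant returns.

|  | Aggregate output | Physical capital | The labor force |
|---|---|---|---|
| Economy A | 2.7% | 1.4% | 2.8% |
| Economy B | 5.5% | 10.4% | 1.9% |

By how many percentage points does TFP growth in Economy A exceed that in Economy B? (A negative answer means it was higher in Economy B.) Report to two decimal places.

1.05 percentage points

Labor's share = 1 − 0.48 = 0.52.
Economy A: TFP = 2.7 − 0.672 − 1.456 = 0.572%.
Economy B: TFP = 5.5 − 4.992 − 0.988 = -0.48%.
Difference = 0.572 − (-0.48) = 1.052 pp.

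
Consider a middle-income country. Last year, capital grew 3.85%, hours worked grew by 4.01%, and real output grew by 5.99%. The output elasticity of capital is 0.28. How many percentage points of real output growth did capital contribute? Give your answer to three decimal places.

Contribution = share × growth = 0.28 × 3.85 = 1.078 pp.

1.078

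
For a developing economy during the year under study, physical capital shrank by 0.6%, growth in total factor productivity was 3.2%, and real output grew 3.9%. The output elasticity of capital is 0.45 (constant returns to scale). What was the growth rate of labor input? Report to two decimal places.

1.76%

Labor's share = 1 − 0.45 = 0.55.
gY = gA + 0.45×(-0.6) + 0.55×g.
0.55×g = 3.9 − 3.2 + 0.27 = 0.97.
g = 0.97 / 0.55 = 1.7636%.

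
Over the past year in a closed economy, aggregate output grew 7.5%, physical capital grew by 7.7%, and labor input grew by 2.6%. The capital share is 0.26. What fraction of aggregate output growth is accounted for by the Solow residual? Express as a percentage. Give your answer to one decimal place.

47.7%

Labor's share = 1 − 0.26 = 0.74.
Physical capital: 0.26 × 7.7 = 2.002 pp.
Labor input: 0.74 × 2.6 = 1.924 pp.
TFP growth = 7.5 − 3.926 = 3.574%.
TFP share of growth = 3.574 / 7.5 × 100 = 47.653%.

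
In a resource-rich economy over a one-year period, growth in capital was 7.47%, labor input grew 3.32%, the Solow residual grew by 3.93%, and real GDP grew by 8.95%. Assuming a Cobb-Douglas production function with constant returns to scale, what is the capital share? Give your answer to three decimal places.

The capital share is 0.410.

gY = gA + α·gK + (1−α)·gL, so gY − gA − gL = α(gK − gL).
8.95 − 3.93 − 3.32 = α × (7.47 − 3.32).
1.7 = 4.15 α, so α = 0.40964.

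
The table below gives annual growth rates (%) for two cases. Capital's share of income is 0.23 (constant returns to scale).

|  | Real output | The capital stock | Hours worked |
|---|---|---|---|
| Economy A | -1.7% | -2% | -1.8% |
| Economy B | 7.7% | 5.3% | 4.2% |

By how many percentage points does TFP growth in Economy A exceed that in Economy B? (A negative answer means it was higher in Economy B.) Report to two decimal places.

-3.10 percentage points

Labor's share = 1 − 0.23 = 0.77.
Economy A: TFP = -1.7 + 0.46 + 1.386 = 0.146%.
Economy B: TFP = 7.7 − 1.219 − 3.234 = 3.247%.
Difference = 0.146 − (3.247) = -3.101 pp.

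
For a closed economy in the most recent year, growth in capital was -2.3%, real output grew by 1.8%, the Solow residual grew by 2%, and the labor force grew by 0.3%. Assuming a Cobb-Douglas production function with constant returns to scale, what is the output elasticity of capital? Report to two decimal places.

0.19

gY = gA + α·gK + (1−α)·gL, so gY − gA − gL = α(gK − gL).
1.8 − 2 − 0.3 = α × (-2.3 − 0.3).
-0.5 = -2.6 α, so α = 0.1923.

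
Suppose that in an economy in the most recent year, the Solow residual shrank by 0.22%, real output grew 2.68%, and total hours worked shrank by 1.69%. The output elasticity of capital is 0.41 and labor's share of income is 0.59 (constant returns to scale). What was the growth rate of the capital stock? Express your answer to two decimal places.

Labor's share = 1 − 0.41 = 0.59.
gY = gA + 0.59×(-1.69) + 0.41×g.
0.41×g = 2.68 + 0.22 + 0.9971 = 3.8971.
g = 3.8971 / 0.41 = 9.5051%.

9.51%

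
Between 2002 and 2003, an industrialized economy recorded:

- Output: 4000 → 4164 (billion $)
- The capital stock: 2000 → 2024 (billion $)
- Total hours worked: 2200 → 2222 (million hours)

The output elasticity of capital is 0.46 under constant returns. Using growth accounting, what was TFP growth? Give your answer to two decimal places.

Output growth = (4164 − 4000) / 4000 = 4.1%.
The capital stock growth = (2024 − 2000) / 2000 = 1.2%.
Total hours worked growth = (2222 − 2200) / 2200 = 1%.
Labor's share = 1 − 0.46 = 0.54.
The capital stock: 0.46 × 1.2 = 0.552 pp.
Total hours worked: 0.54 × 1 = 0.54 pp.
TFP growth = 4.1 − 1.092 = 3.008%.

3.01%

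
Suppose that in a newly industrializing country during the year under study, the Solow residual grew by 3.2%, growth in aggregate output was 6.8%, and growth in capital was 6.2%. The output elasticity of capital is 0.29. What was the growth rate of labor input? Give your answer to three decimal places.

Labor's share = 1 − 0.29 = 0.71.
gY = gA + 0.29×6.2 + 0.71×g.
0.71×g = 6.8 − 3.2 − 1.798 = 1.802.
g = 1.802 / 0.71 = 2.53803%.

2.538%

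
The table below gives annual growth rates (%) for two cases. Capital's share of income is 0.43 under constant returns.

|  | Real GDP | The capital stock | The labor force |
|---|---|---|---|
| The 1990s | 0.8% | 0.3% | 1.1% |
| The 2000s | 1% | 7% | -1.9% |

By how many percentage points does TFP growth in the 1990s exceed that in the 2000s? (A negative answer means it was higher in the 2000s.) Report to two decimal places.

0.97 percentage points

Labor's share = 1 − 0.43 = 0.57.
The 1990s: TFP = 0.8 − 0.129 − 0.627 = 0.044%.
The 2000s: TFP = 1 − 3.01 + 1.083 = -0.927%.
Difference = 0.044 − (-0.927) = 0.971 pp.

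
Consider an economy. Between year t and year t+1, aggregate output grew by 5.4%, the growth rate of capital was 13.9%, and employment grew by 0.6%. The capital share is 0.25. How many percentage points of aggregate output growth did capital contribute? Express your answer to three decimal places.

Contribution = share × growth = 0.25 × 13.9 = 3.475 pp.

3.475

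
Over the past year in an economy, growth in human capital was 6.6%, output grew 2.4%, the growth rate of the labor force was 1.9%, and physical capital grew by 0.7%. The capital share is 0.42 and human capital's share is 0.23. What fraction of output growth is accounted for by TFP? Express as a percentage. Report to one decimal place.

TFP accounted for -3.2% of growth.

Labor's share = 1 − 0.42 − 0.23 = 0.35.
Physical capital: 0.42 × 0.7 = 0.294 pp.
Human capital: 0.23 × 6.6 = 1.518 pp.
The labor force: 0.35 × 1.9 = 0.665 pp.
TFP growth = 2.4 − 2.477 = -0.077%.
TFP share of growth = -0.077 / 2.4 × 100 = -3.208%.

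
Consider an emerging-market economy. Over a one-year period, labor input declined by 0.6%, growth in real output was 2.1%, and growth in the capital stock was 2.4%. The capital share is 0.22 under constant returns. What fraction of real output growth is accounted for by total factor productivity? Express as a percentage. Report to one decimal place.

97.1%

Labor's share = 1 − 0.22 = 0.78.
The capital stock: 0.22 × 2.4 = 0.528 pp.
Labor input: 0.78 × (-0.6) = -0.468 pp.
TFP growth = 2.1 − 0.06 = 2.04%.
TFP share of growth = 2.04 / 2.1 × 100 = 97.143%.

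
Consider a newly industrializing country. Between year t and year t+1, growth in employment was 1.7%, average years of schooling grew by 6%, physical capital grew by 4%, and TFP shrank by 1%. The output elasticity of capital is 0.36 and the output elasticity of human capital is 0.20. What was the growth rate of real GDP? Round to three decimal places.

Labor's share = 1 − 0.36 − 0.2 = 0.44.
Physical capital: 0.36 × 4 = 1.44 pp.
Average years of schooling: 0.2 × 6 = 1.2 pp.
Employment: 0.44 × 1.7 = 0.748 pp.
Output growth = -1 + 3.388 = 2.388%.

Real GDP growth was 2.388%.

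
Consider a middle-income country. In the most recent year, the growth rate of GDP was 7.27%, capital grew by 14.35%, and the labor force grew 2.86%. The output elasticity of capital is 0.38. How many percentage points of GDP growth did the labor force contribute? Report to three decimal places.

1.773

Labor's share = 1 − 0.38 = 0.62.
Contribution = share × growth = 0.62 × 2.86 = 1.7732 pp.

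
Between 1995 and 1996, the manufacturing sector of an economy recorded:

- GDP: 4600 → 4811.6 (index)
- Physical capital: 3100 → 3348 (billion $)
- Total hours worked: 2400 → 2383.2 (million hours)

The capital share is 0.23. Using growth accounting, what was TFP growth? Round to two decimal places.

GDP growth = (4811.6 − 4600) / 4600 = 4.6%.
Physical capital growth = (3348 − 3100) / 3100 = 8%.
Total hours worked growth = (2383.2 − 2400) / 2400 = -0.7%.
Labor's share = 1 − 0.23 = 0.77.
Physical capital: 0.23 × 8 = 1.84 pp.
Total hours worked: 0.77 × (-0.7) = -0.539 pp.
TFP growth = 4.6 − 1.301 = 3.299%.

3.30%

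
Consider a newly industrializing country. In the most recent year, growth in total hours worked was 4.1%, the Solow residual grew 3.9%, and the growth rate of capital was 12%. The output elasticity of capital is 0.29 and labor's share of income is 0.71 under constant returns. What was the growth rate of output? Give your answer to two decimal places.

10.29%

Labor's share = 1 − 0.29 = 0.71.
Capital: 0.29 × 12 = 3.48 pp.
Total hours worked: 0.71 × 4.1 = 2.911 pp.
Output growth = 3.9 + 6.391 = 10.291%.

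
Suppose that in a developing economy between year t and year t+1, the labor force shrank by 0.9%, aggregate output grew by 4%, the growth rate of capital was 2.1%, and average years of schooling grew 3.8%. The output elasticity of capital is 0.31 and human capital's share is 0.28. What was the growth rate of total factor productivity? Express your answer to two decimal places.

Labor's share = 1 − 0.31 − 0.28 = 0.41.
Capital: 0.31 × 2.1 = 0.651 pp.
Average years of schooling: 0.28 × 3.8 = 1.064 pp.
The labor force: 0.41 × (-0.9) = -0.369 pp.
TFP growth = 4 − 1.346 = 2.654%.

2.65%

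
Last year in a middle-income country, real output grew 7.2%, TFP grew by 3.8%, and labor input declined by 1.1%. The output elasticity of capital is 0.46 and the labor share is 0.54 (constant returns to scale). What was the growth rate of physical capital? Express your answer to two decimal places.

Labor's share = 1 − 0.46 = 0.54.
gY = gA + 0.54×(-1.1) + 0.46×g.
0.46×g = 7.2 − 3.8 + 0.594 = 3.994.
g = 3.994 / 0.46 = 8.6826%.

Physical capital grew 8.68%.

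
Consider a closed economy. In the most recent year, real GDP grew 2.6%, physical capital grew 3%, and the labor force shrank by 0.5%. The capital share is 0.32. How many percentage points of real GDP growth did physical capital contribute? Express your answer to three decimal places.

0.960

Contribution = share × growth = 0.32 × 3 = 0.96 pp.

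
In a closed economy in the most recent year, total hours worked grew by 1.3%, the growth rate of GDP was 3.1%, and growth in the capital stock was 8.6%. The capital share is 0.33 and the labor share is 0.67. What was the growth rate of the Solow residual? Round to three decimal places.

Labor's share = 1 − 0.33 = 0.67.
The capital stock: 0.33 × 8.6 = 2.838 pp.
Total hours worked: 0.67 × 1.3 = 0.871 pp.
TFP growth = 3.1 − 3.709 = -0.609%.

-0.609%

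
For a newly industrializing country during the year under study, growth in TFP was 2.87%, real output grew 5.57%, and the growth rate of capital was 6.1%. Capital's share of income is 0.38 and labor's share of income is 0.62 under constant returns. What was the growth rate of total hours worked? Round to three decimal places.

Total hours worked grew 0.616%.

Labor's share = 1 − 0.38 = 0.62.
gY = gA + 0.38×6.1 + 0.62×g.
0.62×g = 5.57 − 2.87 − 2.318 = 0.382.
g = 0.382 / 0.62 = 0.61613%.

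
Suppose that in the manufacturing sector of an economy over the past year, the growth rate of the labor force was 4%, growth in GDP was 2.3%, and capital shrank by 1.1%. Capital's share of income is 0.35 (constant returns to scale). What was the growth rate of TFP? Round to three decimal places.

TFP grew 0.085%.

Labor's share = 1 − 0.35 = 0.65.
Capital: 0.35 × (-1.1) = -0.385 pp.
The labor force: 0.65 × 4 = 2.6 pp.
TFP growth = 2.3 − 2.215 = 0.085%.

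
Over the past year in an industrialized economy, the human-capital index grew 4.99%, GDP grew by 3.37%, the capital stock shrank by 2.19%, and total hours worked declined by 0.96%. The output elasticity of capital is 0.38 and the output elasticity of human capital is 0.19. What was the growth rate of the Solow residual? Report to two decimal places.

The Solow residual growth was 3.67%.

Labor's share = 1 − 0.38 − 0.19 = 0.43.
The capital stock: 0.38 × (-2.19) = -0.8322 pp.
The human-capital index: 0.19 × 4.99 = 0.9481 pp.
Total hours worked: 0.43 × (-0.96) = -0.4128 pp.
TFP growth = 3.37 + 0.2969 = 3.6669%.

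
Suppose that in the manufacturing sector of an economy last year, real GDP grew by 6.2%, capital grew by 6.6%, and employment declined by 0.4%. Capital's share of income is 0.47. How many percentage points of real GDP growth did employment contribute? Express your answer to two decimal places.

Labor's share = 1 − 0.47 = 0.53.
Contribution = share × growth = 0.53 × (-0.4) = -0.212 pp.

-0.21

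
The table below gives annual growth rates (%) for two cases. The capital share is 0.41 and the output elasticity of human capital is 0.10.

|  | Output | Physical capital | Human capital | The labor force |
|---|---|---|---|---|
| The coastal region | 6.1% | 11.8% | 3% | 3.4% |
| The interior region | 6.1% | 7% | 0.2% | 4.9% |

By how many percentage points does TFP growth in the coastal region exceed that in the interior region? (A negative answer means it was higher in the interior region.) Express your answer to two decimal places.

Labor's share = 1 − 0.41 − 0.1 = 0.49.
The coastal region: TFP = 6.1 − 4.838 − 0.3 − 1.666 = -0.704%.
The interior region: TFP = 6.1 − 2.87 − 0.02 − 2.401 = 0.809%.
Difference = -0.704 − (0.809) = -1.513 pp.

-1.51 percentage points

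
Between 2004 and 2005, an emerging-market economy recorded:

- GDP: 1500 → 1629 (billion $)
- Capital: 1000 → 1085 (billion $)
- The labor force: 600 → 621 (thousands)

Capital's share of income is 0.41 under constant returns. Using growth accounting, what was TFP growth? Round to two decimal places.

GDP growth = (1629 − 1500) / 1500 = 8.6%.
Capital growth = (1085 − 1000) / 1000 = 8.5%.
The labor force growth = (621 − 600) / 600 = 3.5%.
Labor's share = 1 − 0.41 = 0.59.
Capital: 0.41 × 8.5 = 3.485 pp.
The labor force: 0.59 × 3.5 = 2.065 pp.
TFP growth = 8.6 − 5.55 = 3.05%.

3.05%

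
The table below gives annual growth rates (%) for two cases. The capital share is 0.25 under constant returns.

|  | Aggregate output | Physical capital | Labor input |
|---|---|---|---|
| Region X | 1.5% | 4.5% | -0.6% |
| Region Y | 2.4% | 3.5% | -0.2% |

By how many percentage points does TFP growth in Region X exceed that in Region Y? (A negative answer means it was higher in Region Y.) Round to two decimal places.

Labor's share = 1 − 0.25 = 0.75.
Region X: TFP = 1.5 − 1.125 + 0.45 = 0.825%.
Region Y: TFP = 2.4 − 0.875 + 0.15 = 1.675%.
Difference = 0.825 − (1.675) = -0.85 pp.

-0.85 percentage points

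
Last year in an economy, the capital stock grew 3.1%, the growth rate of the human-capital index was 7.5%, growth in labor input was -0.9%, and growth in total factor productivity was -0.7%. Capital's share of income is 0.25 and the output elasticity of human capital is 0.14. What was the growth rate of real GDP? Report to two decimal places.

Labor's share = 1 − 0.25 − 0.14 = 0.61.
The capital stock: 0.25 × 3.1 = 0.775 pp.
The human-capital index: 0.14 × 7.5 = 1.05 pp.
Labor input: 0.61 × (-0.9) = -0.549 pp.
Output growth = -0.7 + 1.276 = 0.576%.

0.58%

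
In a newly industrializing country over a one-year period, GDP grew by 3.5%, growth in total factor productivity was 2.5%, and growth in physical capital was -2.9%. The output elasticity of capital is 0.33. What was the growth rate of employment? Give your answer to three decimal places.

2.921%

Labor's share = 1 − 0.33 = 0.67.
gY = gA + 0.33×(-2.9) + 0.67×g.
0.67×g = 3.5 − 2.5 + 0.957 = 1.957.
g = 1.957 / 0.67 = 2.9209%.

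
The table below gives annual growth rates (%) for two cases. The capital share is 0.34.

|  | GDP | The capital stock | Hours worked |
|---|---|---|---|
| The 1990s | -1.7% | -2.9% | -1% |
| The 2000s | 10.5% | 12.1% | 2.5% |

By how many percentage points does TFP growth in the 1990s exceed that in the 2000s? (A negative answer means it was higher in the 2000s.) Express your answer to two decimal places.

-4.79 percentage points

Labor's share = 1 − 0.34 = 0.66.
The 1990s: TFP = -1.7 + 0.986 + 0.66 = -0.054%.
The 2000s: TFP = 10.5 − 4.114 − 1.65 = 4.736%.
Difference = -0.054 − (4.736) = -4.79 pp.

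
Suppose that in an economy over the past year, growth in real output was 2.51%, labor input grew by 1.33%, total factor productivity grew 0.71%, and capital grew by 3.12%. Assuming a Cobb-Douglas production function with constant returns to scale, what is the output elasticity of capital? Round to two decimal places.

gY = gA + α·gK + (1−α)·gL, so gY − gA − gL = α(gK − gL).
2.51 − 0.71 − 1.33 = α × (3.12 − 1.33).
0.47 = 1.79 α, so α = 0.2626.

The output elasticity of capital is 0.26.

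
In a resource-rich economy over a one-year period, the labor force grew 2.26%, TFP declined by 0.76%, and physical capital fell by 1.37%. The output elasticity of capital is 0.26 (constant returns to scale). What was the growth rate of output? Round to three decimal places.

Labor's share = 1 − 0.26 = 0.74.
Physical capital: 0.26 × (-1.37) = -0.3562 pp.
The labor force: 0.74 × 2.26 = 1.6724 pp.
Output growth = -0.76 + 1.3162 = 0.5562%.

Output grew 0.556%.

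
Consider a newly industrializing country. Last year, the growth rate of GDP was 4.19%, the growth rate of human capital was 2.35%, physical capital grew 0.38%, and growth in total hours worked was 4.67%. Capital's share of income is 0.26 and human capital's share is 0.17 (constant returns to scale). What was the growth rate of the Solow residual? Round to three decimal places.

The Solow residual grew 1.030%.

Labor's share = 1 − 0.26 − 0.17 = 0.57.
Physical capital: 0.26 × 0.38 = 0.0988 pp.
Human capital: 0.17 × 2.35 = 0.3995 pp.
Total hours worked: 0.57 × 4.67 = 2.6619 pp.
TFP growth = 4.19 − 3.1602 = 1.0298%.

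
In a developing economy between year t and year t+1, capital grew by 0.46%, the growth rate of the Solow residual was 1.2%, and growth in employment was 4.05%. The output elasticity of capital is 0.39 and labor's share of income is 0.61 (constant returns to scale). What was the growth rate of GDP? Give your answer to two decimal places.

Labor's share = 1 − 0.39 = 0.61.
Capital: 0.39 × 0.46 = 0.1794 pp.
Employment: 0.61 × 4.05 = 2.4705 pp.
Output growth = 1.2 + 2.6499 = 3.8499%.

3.85%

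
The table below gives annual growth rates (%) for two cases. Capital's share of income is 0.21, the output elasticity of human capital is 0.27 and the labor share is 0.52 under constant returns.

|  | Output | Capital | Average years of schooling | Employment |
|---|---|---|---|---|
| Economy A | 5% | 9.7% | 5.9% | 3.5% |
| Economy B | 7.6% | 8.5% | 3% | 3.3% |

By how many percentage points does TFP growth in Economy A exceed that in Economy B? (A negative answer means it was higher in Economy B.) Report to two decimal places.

Labor's share = 1 − 0.21 − 0.27 = 0.52.
Economy A: TFP = 5 − 2.037 − 1.593 − 1.82 = -0.45%.
Economy B: TFP = 7.6 − 1.785 − 0.81 − 1.716 = 3.289%.
Difference = -0.45 − (3.289) = -3.739 pp.

-3.74 percentage points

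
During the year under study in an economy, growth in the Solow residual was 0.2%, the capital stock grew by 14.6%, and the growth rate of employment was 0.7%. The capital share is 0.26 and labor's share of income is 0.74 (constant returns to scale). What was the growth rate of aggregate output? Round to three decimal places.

Labor's share = 1 − 0.26 = 0.74.
The capital stock: 0.26 × 14.6 = 3.796 pp.
Employment: 0.74 × 0.7 = 0.518 pp.
Output growth = 0.2 + 4.314 = 4.514%.

4.514%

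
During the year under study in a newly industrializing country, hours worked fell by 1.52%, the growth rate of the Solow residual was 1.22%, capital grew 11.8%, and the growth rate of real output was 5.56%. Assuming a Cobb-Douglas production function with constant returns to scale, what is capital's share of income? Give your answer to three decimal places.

Capital's share of income is 0.440.

gY = gA + α·gK + (1−α)·gL, so gY − gA − gL = α(gK − gL).
5.56 − 1.22 + 1.52 = α × (11.8 − (-1.52)).
5.86 = 13.32 α, so α = 0.43994.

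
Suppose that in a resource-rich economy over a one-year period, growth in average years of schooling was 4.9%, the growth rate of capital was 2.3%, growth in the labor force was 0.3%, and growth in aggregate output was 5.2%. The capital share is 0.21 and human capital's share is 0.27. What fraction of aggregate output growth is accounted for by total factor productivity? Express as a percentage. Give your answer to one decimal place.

Labor's share = 1 − 0.21 − 0.27 = 0.52.
Capital: 0.21 × 2.3 = 0.483 pp.
Average years of schooling: 0.27 × 4.9 = 1.323 pp.
The labor force: 0.52 × 0.3 = 0.156 pp.
TFP growth = 5.2 − 1.962 = 3.238%.
TFP share of growth = 3.238 / 5.2 × 100 = 62.269%.

62.3%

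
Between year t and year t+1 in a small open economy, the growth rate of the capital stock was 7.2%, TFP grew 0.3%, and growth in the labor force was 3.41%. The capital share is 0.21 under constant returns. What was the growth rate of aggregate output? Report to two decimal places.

Aggregate output grew 4.51%.

Labor's share = 1 − 0.21 = 0.79.
The capital stock: 0.21 × 7.2 = 1.512 pp.
The labor force: 0.79 × 3.41 = 2.6939 pp.
Output growth = 0.3 + 4.2059 = 4.5059%.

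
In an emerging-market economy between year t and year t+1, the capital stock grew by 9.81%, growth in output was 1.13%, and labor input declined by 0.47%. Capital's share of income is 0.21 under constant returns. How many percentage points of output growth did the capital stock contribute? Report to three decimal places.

2.060

Contribution = share × growth = 0.21 × 9.81 = 2.0601 pp.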